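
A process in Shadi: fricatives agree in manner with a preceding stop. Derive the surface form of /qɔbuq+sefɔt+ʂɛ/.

The rule targets /s/ (voiceless alveolar fricative), which sits after the trigger /q/ (stop).
A voiceless alveolar stop is [t], so the surface segment is [t].
At the second juncture, /ʂ/ likewise becomes [ʈ] adjacent to /t/.

[qɔbuqtefɔtʈɛ]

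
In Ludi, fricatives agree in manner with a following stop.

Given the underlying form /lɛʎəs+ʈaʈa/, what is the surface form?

/s/ is a voiceless alveolar fricative. The following trigger /ʈ/ is a stop, so /s/ must become a stop as well.
The voiceless alveolar stop is [t], so /s/ → [t].

[lɛʎətʈaʈa]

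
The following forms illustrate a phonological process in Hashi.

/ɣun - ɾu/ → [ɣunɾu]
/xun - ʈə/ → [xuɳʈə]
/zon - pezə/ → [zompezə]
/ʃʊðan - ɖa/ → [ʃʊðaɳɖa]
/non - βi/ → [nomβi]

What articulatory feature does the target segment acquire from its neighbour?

Underlying /n/ is realised as [ɳ] next to /ʈ/; /ʈ/ itself does not change.
/n/ is alveolar while /ʈ/ is retroflex; the output [ɳ] is retroflex, matching the trigger — so the feature that spreads is place.
The other alternating forms pattern the same way: /n/ → [m] before /p/ (alveolar → bilabial, matching bilabial); /n/ → [ɳ] before /ɖ/ (alveolar → retroflex, matching retroflex); /n/ → [m] before /β/ (alveolar → bilabial, matching bilabial) — only place changes, and always toward the following segment.
No alternation appears in [ɣunɾu]: there the adjacent consonants already agree in place (/n/ and /ɾ/ are both alveolar), so this form is consistent with the same rule.

place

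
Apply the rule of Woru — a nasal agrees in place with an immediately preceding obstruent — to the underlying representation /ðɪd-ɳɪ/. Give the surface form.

The rule targets /ɳ/ (voiced retroflex nasal), which sits after the trigger /d/ (alveolar).
The voiced alveolar nasal is [n], so /ɳ/ → [n].

[ðɪdnɪ]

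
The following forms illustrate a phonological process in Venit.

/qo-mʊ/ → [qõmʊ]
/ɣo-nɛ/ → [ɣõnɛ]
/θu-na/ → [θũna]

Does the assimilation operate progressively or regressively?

The vowel /o/ surfaces as nasalised [õ] next to the following nasal /m/ — it has acquired the [+nasal] feature of its neighbour.
The other forms show the same pattern: /o/ → [õ] before /n/; /u/ → [ũ] before /n/ — each time a vowel is nasalised next to a following nasal.
Because the conditioning nasal is to the right of the vowel that changes, the process is regressive (anticipatory).

regressive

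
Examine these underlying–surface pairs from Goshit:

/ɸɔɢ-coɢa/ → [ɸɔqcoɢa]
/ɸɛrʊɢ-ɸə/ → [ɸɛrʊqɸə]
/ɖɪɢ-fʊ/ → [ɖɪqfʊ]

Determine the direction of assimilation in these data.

The segment that alternates is /ɢ/, which surfaces as [q] when adjacent to /c/.
The change voiced → voiceless matches the voicing of the following /c/, identifying this as voicing assimilation.
Checking the remaining alternations: /ɢ/ → [q] before /ɸ/ (voiced → voiceless, matching voiceless); /ɢ/ → [q] before /f/ (voiced → voiceless, matching voiceless) — only voicing changes, and always toward the following segment.
Since the segment that changes precedes the conditioning segment, the assimilation is regressive.

regressive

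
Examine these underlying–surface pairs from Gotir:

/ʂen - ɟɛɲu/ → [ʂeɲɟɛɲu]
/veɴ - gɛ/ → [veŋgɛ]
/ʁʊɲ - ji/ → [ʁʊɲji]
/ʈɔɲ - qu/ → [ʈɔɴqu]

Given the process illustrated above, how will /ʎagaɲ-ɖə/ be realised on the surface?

[ʎagaɳɖə]

The data show regressive place assimilation: /n/ → [ɲ] before /ɟ/; /ɴ/ → [ŋ] before /g/; /ɲ/ → [ɴ] before /q/. In each pair only place changes, matching the following consonant, while manner and voice stay constant.
No alternation appears in [ʁʊɲji]: there the adjacent consonants already agree in place (/ɲ/ and /j/ are both palatal), so this form is consistent with the same rule.
/ɲ/ is a voiced palatal nasal. The following trigger /ɖ/ is retroflex, so /ɲ/ must become retroflex as well.
Changing only its place to retroflex gives [ɳ] — the voiced retroflex nasal.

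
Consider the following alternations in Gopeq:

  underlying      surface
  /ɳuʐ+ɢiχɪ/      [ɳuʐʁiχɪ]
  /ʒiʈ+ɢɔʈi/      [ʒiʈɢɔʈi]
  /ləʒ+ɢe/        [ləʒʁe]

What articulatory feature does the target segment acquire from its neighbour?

Underlying /ɢ/ is realised as [ʁ] next to /ʐ/; /ʐ/ itself does not change.
The change stop → fricative matches the manner of the preceding /ʐ/, identifying this as manner assimilation.
The same holds elsewhere in the data: /ɢ/ → [ʁ] after /ʒ/ (stop → fricative, matching a fricative) — only manner changes, and always toward the preceding segment.
No alternation appears in [ʒiʈɢɔʈi]: there the adjacent consonants already agree in manner (/ɢ/ and /ʈ/ are both stops), so this form is consistent with the same rule.

manner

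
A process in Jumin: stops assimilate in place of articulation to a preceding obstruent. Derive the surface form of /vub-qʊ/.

[vubpʊ]

/q/ is a voiceless uvular stop. The preceding trigger /b/ is bilabial, so /q/ must become bilabial as well.
The voiceless bilabial stop is [p], so /q/ → [p].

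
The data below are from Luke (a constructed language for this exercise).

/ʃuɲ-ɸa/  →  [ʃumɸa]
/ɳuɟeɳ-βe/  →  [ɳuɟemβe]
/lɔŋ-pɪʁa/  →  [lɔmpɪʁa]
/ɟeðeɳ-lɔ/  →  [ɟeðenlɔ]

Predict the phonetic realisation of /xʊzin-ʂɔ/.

The data show regressive place assimilation: /ɲ/ → [m] before /ɸ/; /ɳ/ → [m] before /β/; /ŋ/ → [m] before /p/; /ɳ/ → [n] before /l/. In each pair only place changes, matching the following consonant, while manner and voice stay constant.
The rule targets /n/ (voiced alveolar nasal), which sits before the trigger /ʂ/ (retroflex).
Changing only its place to retroflex gives [ɳ] — the voiced retroflex nasal.

[xʊziɳʂɔ]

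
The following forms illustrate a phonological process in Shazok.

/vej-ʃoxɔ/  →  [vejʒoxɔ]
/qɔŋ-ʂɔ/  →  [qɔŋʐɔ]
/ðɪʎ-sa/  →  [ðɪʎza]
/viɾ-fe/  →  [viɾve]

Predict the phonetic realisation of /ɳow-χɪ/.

[ɳowʁɪ]

The data show progressive voicing assimilation: /ʃ/ → [ʒ] after /j/; /ʂ/ → [ʐ] after /ŋ/; /s/ → [z] after /ʎ/; /f/ → [v] after /ɾ/. In each pair only voicing changes, matching the preceding consonant, while place and manner stay constant.
/χ/ is a voiceless uvular fricative. The preceding trigger /w/ is voiced, so /χ/ must become voiced as well.
The voiced uvular fricative is [ʁ], so /χ/ → [ʁ].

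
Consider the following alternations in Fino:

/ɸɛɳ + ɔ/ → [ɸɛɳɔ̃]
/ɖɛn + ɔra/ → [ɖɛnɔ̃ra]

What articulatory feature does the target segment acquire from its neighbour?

nasality

The vowel /ɔ/ surfaces as nasalised [ɔ̃] next to the preceding nasal /ɳ/ — it has acquired the [+nasal] feature of its neighbour.
Likewise in the remaining data: /ɔ/ → [ɔ̃] after /n/ — each time a vowel is nasalised next to a preceding nasal.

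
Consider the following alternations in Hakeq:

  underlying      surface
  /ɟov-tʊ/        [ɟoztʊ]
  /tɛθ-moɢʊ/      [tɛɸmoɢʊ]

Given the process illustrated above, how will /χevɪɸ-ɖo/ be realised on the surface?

[χevɪʂɖo]

The data show regressive place assimilation: /v/ → [z] before /t/; /θ/ → [ɸ] before /m/. In each pair only place changes, matching the following consonant, while manner and voice stay constant.
/ɸ/ is a voiceless bilabial fricative. The following trigger /ɖ/ is retroflex, so /ɸ/ must become retroflex as well.
A voiceless retroflex fricative is [ʂ], so the surface segment is [ʂ].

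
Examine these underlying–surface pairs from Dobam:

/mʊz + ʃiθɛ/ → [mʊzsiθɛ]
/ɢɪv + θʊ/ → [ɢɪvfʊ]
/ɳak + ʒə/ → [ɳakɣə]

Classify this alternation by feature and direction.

progressive place assimilation

Comparing underlying and surface forms, /ʃ/ → [s] is the alternation; the neighbouring /z/ is constant.
The change postalveolar → alveolar matches the place of the preceding /z/, identifying this as place assimilation.
Manner and voice are unchanged, so the assimilation is partial, not total.
Checking the remaining alternations: /θ/ → [f] after /v/ (dental → labiodental, matching labiodental); /ʒ/ → [ɣ] after /k/ (postalveolar → velar, matching velar) — only place changes, and always toward the preceding segment.
The trigger is the preceding segment, so the direction is progressive (perseverative).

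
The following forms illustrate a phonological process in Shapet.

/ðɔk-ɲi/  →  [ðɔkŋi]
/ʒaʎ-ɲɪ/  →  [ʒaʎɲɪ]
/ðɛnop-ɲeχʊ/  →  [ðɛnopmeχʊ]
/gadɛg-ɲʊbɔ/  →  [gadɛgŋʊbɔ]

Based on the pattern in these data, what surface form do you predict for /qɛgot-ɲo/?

The data show progressive place assimilation: /ɲ/ → [ŋ] after /k/; /ɲ/ → [m] after /p/; /ɲ/ → [ŋ] after /g/. In each pair only place changes, matching the preceding consonant, while manner and voice stay constant.
Nothing changes in [ʒaʎɲɪ]: there the adjacent consonants already agree in place (/ɲ/ and /ʎ/ are both palatal), so this form is consistent with the same rule.
The rule targets /ɲ/ (voiced palatal nasal), which sits after the trigger /t/ (alveolar).
The voiced alveolar nasal is [n], so /ɲ/ → [n].

[qɛgotno]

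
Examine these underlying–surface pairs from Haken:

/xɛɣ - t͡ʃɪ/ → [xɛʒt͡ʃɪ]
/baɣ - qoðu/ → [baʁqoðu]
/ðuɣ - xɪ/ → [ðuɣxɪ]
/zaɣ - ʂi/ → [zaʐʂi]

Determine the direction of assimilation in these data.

Comparing underlying and surface forms, /ɣ/ → [ʒ] is the alternation; the neighbouring /t͡ʃ/ is constant.
The change velar → postalveolar matches the place of the following /t͡ʃ/, identifying this as place assimilation.
The other alternating forms pattern the same way: /ɣ/ → [ʁ] before /q/ (velar → uvular, matching uvular); /ɣ/ → [ʐ] before /ʂ/ (velar → retroflex, matching retroflex) — only place changes, and always toward the following segment.
No alternation appears in [ðuɣxɪ]: there the adjacent consonants already agree in place (/ɣ/ and /x/ are both velar), so this form is consistent with the same rule.
Since the segment that changes precedes the conditioning segment, the assimilation is regressive.

regressive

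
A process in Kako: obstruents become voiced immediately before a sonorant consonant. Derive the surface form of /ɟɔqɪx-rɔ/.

[ɟɔqɪɣrɔ]

/x/ is a voiceless velar fricative. The following trigger /r/ is voiced, so /x/ must become voiced as well.
Changing only its voicing to voiced gives [ɣ] — the voiced velar fricative.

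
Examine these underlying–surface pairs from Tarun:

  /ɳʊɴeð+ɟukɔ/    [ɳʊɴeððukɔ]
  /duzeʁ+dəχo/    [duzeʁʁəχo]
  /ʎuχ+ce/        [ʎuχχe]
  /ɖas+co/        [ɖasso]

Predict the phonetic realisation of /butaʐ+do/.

[butaʐʐo]

The data show progressive total assimilation (/ɟ/ → [ð] after /ð/; /d/ → [ʁ] after /ʁ/; /c/ → [χ] after /χ/; /c/ → [s] after /s/): in every case the target segment becomes identical to its preceding neighbour, copying more than a single feature.
/d/ is the segment targeted by the rule; it sits immediately after /ʐ/, so it assimilates completely and surfaces as [ʐ].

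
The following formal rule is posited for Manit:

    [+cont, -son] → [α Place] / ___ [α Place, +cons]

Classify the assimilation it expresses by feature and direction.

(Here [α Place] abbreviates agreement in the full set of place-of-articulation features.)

The shared variable α links the value of the place features (abbreviated [Place]) on the target to the same value on the neighbouring segment, so place is the feature that assimilates.
The conditioning segment sits to the right of the focus bar, meaning the trigger follows the segment that changes — regressive assimilation.

regressive place assimilation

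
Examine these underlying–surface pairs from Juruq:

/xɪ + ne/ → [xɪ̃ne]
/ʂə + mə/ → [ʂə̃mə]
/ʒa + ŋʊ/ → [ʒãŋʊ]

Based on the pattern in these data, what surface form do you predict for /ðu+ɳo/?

The data show regressive nasality assimilation (vowel nasalisation): /ɪ/ → [ɪ̃] before /n/; /ə/ → [ə̃] before /m/; /a/ → [ã] before /ŋ/ — a vowel is nasalised by an immediately following nasal consonant.
/u/ sits next to the nasal /ɳ/ and is therefore nasalised to [ũ].

[ðũɳo]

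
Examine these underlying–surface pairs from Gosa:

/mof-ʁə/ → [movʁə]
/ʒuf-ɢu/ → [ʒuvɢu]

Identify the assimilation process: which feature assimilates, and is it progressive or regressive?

The segment that alternates is /f/, which surfaces as [v] when adjacent to /ʁ/.
The change voiceless → voiced matches the voicing of the following /ʁ/, identifying this as voicing assimilation.
Place and manner are unchanged, so the assimilation is partial, not total.
The same holds elsewhere in the data: /f/ → [v] before /ɢ/ (voiceless → voiced, matching voiced) — only voicing changes, and always toward the following segment.
The trigger is the following segment, so the direction is regressive (anticipatory).

regressive voicing assimilation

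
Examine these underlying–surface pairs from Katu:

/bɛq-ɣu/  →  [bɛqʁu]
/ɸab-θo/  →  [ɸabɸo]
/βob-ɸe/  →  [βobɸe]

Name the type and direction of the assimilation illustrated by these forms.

Comparing underlying and surface forms, /ɣ/ → [ʁ] is the alternation; the neighbouring /q/ is constant.
/ɣ/ is velar while /q/ is uvular; the output [ʁ] is uvular, matching the trigger — so the feature that spreads is place.
Manner and voice are unchanged, so the assimilation is partial, not total.
The same holds elsewhere in the data: /θ/ → [ɸ] after /b/ (dental → bilabial, matching bilabial) — only place changes, and always toward the preceding segment.
No alternation appears in [βobɸe]: there the adjacent consonants already agree in place (/ɸ/ and /b/ are both bilabial), so this form is consistent with the same rule.
Since the segment that changes follows the conditioning segment, the assimilation is progressive.

progressive place assimilation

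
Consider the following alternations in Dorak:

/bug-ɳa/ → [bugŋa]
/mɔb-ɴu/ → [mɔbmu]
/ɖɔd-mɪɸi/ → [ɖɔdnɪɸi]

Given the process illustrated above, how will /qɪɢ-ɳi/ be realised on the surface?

[qɪɢɴi]

The data show progressive place assimilation: /ɳ/ → [ŋ] after /g/; /ɴ/ → [m] after /b/; /m/ → [n] after /d/. In each pair only place changes, matching the preceding consonant, while manner and voice stay constant.
/ɳ/ is a voiced retroflex nasal. The preceding trigger /ɢ/ is uvular, so /ɳ/ must become uvular as well.
Changing only its place to uvular gives [ɴ] — the voiced uvular nasal.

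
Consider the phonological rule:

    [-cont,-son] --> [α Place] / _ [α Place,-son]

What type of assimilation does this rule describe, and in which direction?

regressive place assimilation

The shared variable α links the value of the place features (abbreviated [Place]) on the target to the same value on the neighbouring segment, so place is the feature that assimilates.
The conditioning segment sits to the right of the focus bar, meaning the trigger follows the segment that changes — regressive assimilation.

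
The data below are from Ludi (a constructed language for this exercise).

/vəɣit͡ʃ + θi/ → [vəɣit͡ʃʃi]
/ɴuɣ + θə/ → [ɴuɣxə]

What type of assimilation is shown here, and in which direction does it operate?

Underlying /θ/ is realised as [ʃ] next to /t͡ʃ/; /t͡ʃ/ itself does not change.
/θ/ is dental while /t͡ʃ/ is postalveolar; the output [ʃ] is postalveolar, matching the trigger — so the feature that spreads is place.
Manner and voice are unchanged, so the assimilation is partial, not total.
Checking the remaining alternation: /θ/ → [x] after /ɣ/ (dental → velar, matching velar) — only place changes, and always toward the preceding segment.
The trigger is the preceding segment, so the direction is progressive (perseverative).

progressive place assimilation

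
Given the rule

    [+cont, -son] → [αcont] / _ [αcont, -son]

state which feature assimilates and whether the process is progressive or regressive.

regressive manner assimilation

The rule copies [cont] (continuancy) from the environment onto the target fricatives; since [±cont] encodes the stop/fricative manner contrast, the assimilating dimension is manner.
The conditioning segment sits to the right of the focus bar, meaning the trigger follows the segment that changes — regressive assimilation.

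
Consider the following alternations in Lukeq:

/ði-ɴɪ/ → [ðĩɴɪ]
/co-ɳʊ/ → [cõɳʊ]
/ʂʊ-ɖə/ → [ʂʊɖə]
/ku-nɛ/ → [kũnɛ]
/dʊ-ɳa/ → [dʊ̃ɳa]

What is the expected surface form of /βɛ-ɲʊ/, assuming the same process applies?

The data show regressive nasality assimilation (vowel nasalisation): /i/ → [ĩ] before /ɴ/; /o/ → [õ] before /ɳ/; /u/ → [ũ] before /n/; /ʊ/ → [ʊ̃] before /ɳ/ — a vowel is nasalised by an immediately following nasal consonant.
No change occurs in [ʂʊɖə] because the vowel at the boundary is adjacent to an oral consonant, not a nasal (/ʊ/ next to /ɖ/).
/ɛ/ sits next to the nasal /ɲ/ and is therefore nasalised to [ɛ̃].

[βɛ̃ɲʊ]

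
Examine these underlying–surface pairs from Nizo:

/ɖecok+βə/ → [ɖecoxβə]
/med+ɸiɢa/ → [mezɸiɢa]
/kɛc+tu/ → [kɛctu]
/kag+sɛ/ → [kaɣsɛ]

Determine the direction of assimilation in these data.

The segment that alternates is /k/, which surfaces as [x] when adjacent to /β/.
The change stop → fricative matches the manner of the following /β/, identifying this as manner assimilation.
The other alternating forms pattern the same way: /d/ → [z] before /ɸ/ (stop → fricative, matching a fricative); /g/ → [ɣ] before /s/ (stop → fricative, matching a fricative) — only manner changes, and always toward the following segment.
Nothing changes in [kɛctu]: there the adjacent consonants already agree in manner (/c/ and /t/ are both stops), so this form is consistent with the same rule.
The trigger is the following segment, so the direction is regressive (anticipatory).

regressive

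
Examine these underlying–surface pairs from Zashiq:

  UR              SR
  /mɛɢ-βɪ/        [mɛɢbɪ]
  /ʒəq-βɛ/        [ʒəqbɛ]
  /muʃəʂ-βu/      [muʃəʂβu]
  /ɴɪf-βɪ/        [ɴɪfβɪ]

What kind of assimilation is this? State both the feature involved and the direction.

progressive manner assimilation

Underlying /β/ is realised as [b] next to /ɢ/; /ɢ/ itself does not change.
/β/ is a fricative while /ɢ/ is a stop; the output [b] is a stop, matching the trigger — so the feature that spreads is manner.
Place and voice are unchanged, so the assimilation is partial, not total.
The other alternating form patterns the same way: /β/ → [b] after /q/ (fricative → stop, matching a stop) — only manner changes, and always toward the preceding segment.
Nothing changes in [muʃəʂβu], [ɴɪfβɪ]: there the adjacent consonants already agree in manner (/β/ and /ʂ/ are both fricatives; /β/ and /f/ are both fricatives), so these forms are consistent with the same rule.
The trigger is the preceding segment, so the direction is progressive (perseverative).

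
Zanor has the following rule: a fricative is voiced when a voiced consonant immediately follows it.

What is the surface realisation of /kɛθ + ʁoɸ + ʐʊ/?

[kɛðʁoβʐʊ]

The rule targets /θ/ (voiceless dental fricative), which sits before the trigger /ʁ/ (voiced).
A voiced dental fricative is [ð], so the surface segment is [ð].
At the second juncture, /ɸ/ likewise becomes [β] adjacent to /ʐ/.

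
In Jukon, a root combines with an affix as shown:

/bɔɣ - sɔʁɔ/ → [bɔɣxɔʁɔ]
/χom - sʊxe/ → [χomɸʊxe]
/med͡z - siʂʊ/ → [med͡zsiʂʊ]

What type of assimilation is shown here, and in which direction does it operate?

The segment that alternates is /s/, which surfaces as [x] when adjacent to /ɣ/.
/s/ is alveolar while /ɣ/ is velar; the output [x] is velar, matching the trigger — so the feature that spreads is place.
Manner and voice are unchanged, so the assimilation is partial, not total.
Checking the remaining alternation: /s/ → [ɸ] after /m/ (alveolar → bilabial, matching bilabial) — only place changes, and always toward the preceding segment.
Nothing changes in [med͡zsiʂʊ]: there the adjacent consonants already agree in place (/s/ and /d͡z/ are both alveolar), so this form is consistent with the same rule.
Since the segment that changes follows the conditioning segment, the assimilation is progressive.

progressive place assimilation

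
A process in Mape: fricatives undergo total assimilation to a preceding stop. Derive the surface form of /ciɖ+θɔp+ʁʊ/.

/θ/ is the segment targeted by the rule; it sits immediately after /ɖ/, so it assimilates completely and surfaces as [ɖ].
The same rule applies at the second boundary: /ʁ/ → [p] next to /p/.

[ciɖɖɔppʊ]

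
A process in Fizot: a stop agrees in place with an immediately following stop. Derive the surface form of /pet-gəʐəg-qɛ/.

/t/ is a voiceless alveolar stop. The following trigger /g/ is velar, so /t/ must become velar as well.
Changing only its place to velar gives [k] — the voiceless velar stop.
The same rule applies at the second boundary: /g/ → [ɢ] next to /q/.

[pekgəʐəɢqɛ]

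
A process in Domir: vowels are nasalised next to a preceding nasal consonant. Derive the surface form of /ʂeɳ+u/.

/u/ sits next to the nasal /ɳ/ and is therefore nasalised to [ũ].

[ʂeɳũ]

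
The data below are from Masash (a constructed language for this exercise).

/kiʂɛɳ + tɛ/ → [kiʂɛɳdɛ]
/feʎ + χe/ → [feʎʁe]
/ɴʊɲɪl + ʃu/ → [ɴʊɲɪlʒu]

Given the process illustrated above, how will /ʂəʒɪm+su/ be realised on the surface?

[ʂəʒɪmzu]

The data show progressive voicing assimilation: /t/ → [d] after /ɳ/; /χ/ → [ʁ] after /ʎ/; /ʃ/ → [ʒ] after /l/. In each pair only voicing changes, matching the preceding consonant, while place and manner stay constant.
/s/ is a voiceless alveolar fricative. The preceding trigger /m/ is voiced, so /s/ must become voiced as well.
Changing only its voicing to voiced gives [z] — the voiced alveolar fricative.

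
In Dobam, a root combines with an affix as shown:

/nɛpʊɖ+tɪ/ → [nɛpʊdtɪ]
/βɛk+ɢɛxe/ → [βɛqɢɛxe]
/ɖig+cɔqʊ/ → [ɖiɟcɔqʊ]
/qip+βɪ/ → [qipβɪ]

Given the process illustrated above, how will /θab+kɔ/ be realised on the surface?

The data show regressive place assimilation: /ɖ/ → [d] before /t/; /k/ → [q] before /ɢ/; /g/ → [ɟ] before /c/. In each pair only place changes, matching the following consonant, while manner and voice stay constant.
No alternation appears in [qipβɪ]: there the adjacent consonants already agree in place (/p/ and /β/ are both bilabial), so this form is consistent with the same rule.
/b/ is a voiced bilabial stop. The following trigger /k/ is velar, so /b/ must become velar as well.
The voiced velar stop is [g], so /b/ → [g].

[θagkɔ]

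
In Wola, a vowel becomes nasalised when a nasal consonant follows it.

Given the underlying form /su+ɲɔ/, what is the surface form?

[sũɲɔ]

The vowel /u/ is adjacent to the following nasal /ɲ/, so it acquires [+nasal] and surfaces as [ũ].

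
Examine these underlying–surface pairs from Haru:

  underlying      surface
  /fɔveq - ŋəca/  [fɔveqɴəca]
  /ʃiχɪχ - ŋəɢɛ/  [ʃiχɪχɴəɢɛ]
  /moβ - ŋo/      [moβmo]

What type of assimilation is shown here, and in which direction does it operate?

progressive place assimilation

Underlying /ŋ/ is realised as [ɴ] next to /q/; /q/ itself does not change.
The change velar → uvular matches the place of the preceding /q/, identifying this as place assimilation.
Manner and voice are unchanged, so the assimilation is partial, not total.
The other alternating forms pattern the same way: /ŋ/ → [ɴ] after /χ/ (velar → uvular, matching uvular); /ŋ/ → [m] after /β/ (velar → bilabial, matching bilabial) — only place changes, and always toward the preceding segment.
Since the segment that changes follows the conditioning segment, the assimilation is progressive.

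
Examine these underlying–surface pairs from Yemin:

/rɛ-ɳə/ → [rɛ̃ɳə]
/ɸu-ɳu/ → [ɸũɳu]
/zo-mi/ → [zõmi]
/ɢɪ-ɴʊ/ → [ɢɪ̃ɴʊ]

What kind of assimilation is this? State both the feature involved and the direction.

regressive nasality assimilation (vowel nasalisation)

The vowel /ɛ/ surfaces as nasalised [ɛ̃] next to the following nasal /ɳ/ — it has acquired the [+nasal] feature of its neighbour.
Likewise in the remaining data: /u/ → [ũ] before /ɳ/; /o/ → [õ] before /m/; /ɪ/ → [ɪ̃] before /ɴ/ — each time a vowel is nasalised next to a following nasal.
Because the conditioning nasal is to the right of the vowel that changes, the process is regressive (anticipatory).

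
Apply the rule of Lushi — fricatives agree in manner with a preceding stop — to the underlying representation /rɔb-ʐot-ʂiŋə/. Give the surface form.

[rɔbɖotʈiŋə]

/ʐ/ is a voiced retroflex fricative. The preceding trigger /b/ is a stop, so /ʐ/ must become a stop as well.
The voiced retroflex stop is [ɖ], so /ʐ/ → [ɖ].
The same rule applies at the second boundary: /ʂ/ → [ʈ] next to /t/.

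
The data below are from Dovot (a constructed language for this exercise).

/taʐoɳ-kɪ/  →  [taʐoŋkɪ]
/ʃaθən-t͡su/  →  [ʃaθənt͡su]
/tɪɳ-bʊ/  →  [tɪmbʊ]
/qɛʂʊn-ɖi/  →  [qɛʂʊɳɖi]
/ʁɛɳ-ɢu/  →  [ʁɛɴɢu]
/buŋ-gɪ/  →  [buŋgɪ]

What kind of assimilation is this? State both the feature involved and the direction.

The segment that alternates is /ɳ/, which surfaces as [ŋ] when adjacent to /k/.
The change retroflex → velar matches the place of the following /k/, identifying this as place assimilation.
Manner and voice are unchanged, so the assimilation is partial, not total.
The same holds elsewhere in the data: /ɳ/ → [m] before /b/ (retroflex → bilabial, matching bilabial); /n/ → [ɳ] before /ɖ/ (alveolar → retroflex, matching retroflex); /ɳ/ → [ɴ] before /ɢ/ (retroflex → uvular, matching uvular) — only place changes, and always toward the following segment.
No alternation appears in [ʃaθənt͡su], [buŋgɪ]: there the adjacent consonants already agree in place (/n/ and /t͡s/ are both alveolar; /ŋ/ and /g/ are both velar), so these forms are consistent with the same rule.
The trigger is the following segment, so the direction is regressive (anticipatory).

regressive place assimilation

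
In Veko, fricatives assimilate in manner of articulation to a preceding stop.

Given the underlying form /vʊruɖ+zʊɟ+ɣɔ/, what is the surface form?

The rule targets /z/ (voiced alveolar fricative), which sits after the trigger /ɖ/ (stop).
The voiced alveolar stop is [d], so /z/ → [d].
At the second juncture, /ɣ/ likewise becomes [g] adjacent to /ɟ/.

[vʊruɖdʊɟgɔ]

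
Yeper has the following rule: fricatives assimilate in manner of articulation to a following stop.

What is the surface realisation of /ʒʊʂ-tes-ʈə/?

[ʒʊʈtetʈə]

/ʂ/ is a voiceless retroflex fricative. The following trigger /t/ is a stop, so /ʂ/ must become a stop as well.
A voiceless retroflex stop is [ʈ], so the surface segment is [ʈ].
The same rule applies at the second boundary: /s/ → [t] next to /ʈ/.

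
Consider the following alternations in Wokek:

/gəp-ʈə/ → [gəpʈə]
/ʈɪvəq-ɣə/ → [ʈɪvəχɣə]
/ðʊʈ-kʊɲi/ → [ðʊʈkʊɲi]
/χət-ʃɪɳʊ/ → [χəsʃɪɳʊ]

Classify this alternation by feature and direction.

regressive manner assimilation

The segment that alternates is /q/, which surfaces as [χ] when adjacent to /ɣ/.
/q/ is a stop while /ɣ/ is a fricative; the output [χ] is a fricative, matching the trigger — so the feature that spreads is manner.
Place and voice are unchanged, so the assimilation is partial, not total.
The other alternating form patterns the same way: /t/ → [s] before /ʃ/ (stop → fricative, matching a fricative) — only manner changes, and always toward the following segment.
Nothing changes in [gəpʈə], [ðʊʈkʊɲi]: there the adjacent consonants already agree in manner (/p/ and /ʈ/ are both stops; /ʈ/ and /k/ are both stops), so these forms are consistent with the same rule.
Since the segment that changes precedes the conditioning segment, the assimilation is regressive.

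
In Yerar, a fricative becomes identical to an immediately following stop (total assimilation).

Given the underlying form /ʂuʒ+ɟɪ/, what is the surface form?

/ʒ/ is the segment targeted by the rule; it sits immediately before /ɟ/, so it assimilates completely and surfaces as [ɟ].

[ʂuɟɟɪ]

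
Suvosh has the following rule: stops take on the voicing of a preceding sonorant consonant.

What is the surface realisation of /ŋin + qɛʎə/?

[ŋinɢɛʎə]

The rule targets /q/ (voiceless uvular stop), which sits after the trigger /n/ (voiced).
A voiced uvular stop is [ɢ], so the surface segment is [ɢ].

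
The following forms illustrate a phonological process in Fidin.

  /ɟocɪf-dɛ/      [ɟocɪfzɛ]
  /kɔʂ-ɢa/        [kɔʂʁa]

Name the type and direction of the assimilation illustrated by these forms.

progressive manner assimilation

The segment that alternates is /d/, which surfaces as [z] when adjacent to /f/.
The change stop → fricative matches the manner of the preceding /f/, identifying this as manner assimilation.
Place and voice are unchanged, so the assimilation is partial, not total.
The other alternating form patterns the same way: /ɢ/ → [ʁ] after /ʂ/ (stop → fricative, matching a fricative) — only manner changes, and always toward the preceding segment.
The trigger is the preceding segment, so the direction is progressive (perseverative).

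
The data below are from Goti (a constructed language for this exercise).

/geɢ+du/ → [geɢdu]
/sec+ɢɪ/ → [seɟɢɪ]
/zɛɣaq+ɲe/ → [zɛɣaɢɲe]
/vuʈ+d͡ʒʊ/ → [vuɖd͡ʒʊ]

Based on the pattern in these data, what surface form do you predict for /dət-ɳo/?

[dədɳo]

The data show regressive voicing assimilation: /c/ → [ɟ] before /ɢ/; /q/ → [ɢ] before /ɲ/; /ʈ/ → [ɖ] before /d͡ʒ/. In each pair only voicing changes, matching the following consonant, while place and manner stay constant.
Nothing changes in [geɢdu]: there the adjacent consonants already agree in voicing (/ɢ/ and /d/ are both voiced), so this form is consistent with the same rule.
/t/ is a voiceless alveolar stop. The following trigger /ɳ/ is voiced, so /t/ must become voiced as well.
Changing only its voicing to voiced gives [d] — the voiced alveolar stop.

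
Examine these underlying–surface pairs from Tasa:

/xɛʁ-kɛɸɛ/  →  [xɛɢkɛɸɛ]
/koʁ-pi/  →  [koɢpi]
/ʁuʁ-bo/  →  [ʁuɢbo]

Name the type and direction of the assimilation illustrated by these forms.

regressive manner assimilation

Comparing underlying and surface forms, /ʁ/ → [ɢ] is the alternation; the neighbouring /k/ is constant.
The change fricative → stop matches the manner of the following /k/, identifying this as manner assimilation.
Place and voice are unchanged, so the assimilation is partial, not total.
Checking the remaining alternations: /ʁ/ → [ɢ] before /p/ (fricative → stop, matching a stop); /ʁ/ → [ɢ] before /b/ (fricative → stop, matching a stop) — only manner changes, and always toward the following segment.
The trigger is the following segment, so the direction is regressive (anticipatory).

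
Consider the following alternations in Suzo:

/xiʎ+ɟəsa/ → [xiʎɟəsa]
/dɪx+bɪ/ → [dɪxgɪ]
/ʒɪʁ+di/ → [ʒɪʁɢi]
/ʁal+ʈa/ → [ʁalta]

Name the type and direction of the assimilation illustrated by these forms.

Comparing underlying and surface forms, /b/ → [g] is the alternation; the neighbouring /x/ is constant.
The change bilabial → velar matches the place of the preceding /x/, identifying this as place assimilation.
Manner and voice are unchanged, so the assimilation is partial, not total.
The other alternating forms pattern the same way: /d/ → [ɢ] after /ʁ/ (alveolar → uvular, matching uvular); /ʈ/ → [t] after /l/ (retroflex → alveolar, matching alveolar) — only place changes, and always toward the preceding segment.
No alternation appears in [xiʎɟəsa]: there the adjacent consonants already agree in place (/ɟ/ and /ʎ/ are both palatal), so this form is consistent with the same rule.
The trigger is the preceding segment, so the direction is progressive (perseverative).

progressive place assimilation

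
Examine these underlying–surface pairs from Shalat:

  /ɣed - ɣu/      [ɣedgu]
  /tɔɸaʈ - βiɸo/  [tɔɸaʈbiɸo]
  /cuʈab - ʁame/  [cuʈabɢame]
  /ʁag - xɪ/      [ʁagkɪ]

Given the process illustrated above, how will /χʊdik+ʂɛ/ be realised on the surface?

The data show progressive manner assimilation: /ɣ/ → [g] after /d/; /β/ → [b] after /ʈ/; /ʁ/ → [ɢ] after /b/; /x/ → [k] after /g/. In each pair only manner changes, matching the preceding consonant, while place and voice stay constant.
The rule targets /ʂ/ (voiceless retroflex fricative), which sits after the trigger /k/ (stop).
A voiceless retroflex stop is [ʈ], so the surface segment is [ʈ].

[χʊdikʈɛ]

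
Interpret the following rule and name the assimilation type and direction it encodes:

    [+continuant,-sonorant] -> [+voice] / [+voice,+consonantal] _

progressive voicing assimilation

The target ([+continuant,-sonorant], fricatives) acquires [+voice] next to a voiced consonant ([+voice,+consonantal]) — it takes on the voicing of its neighbour, so the feature that spreads is voicing.
Since the environment is written before the underscore, the trigger precedes the target; the direction is progressive.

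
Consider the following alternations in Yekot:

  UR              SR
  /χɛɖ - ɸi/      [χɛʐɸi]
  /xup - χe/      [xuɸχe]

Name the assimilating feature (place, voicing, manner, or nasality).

Underlying /ɖ/ is realised as [ʐ] next to /ɸ/; /ɸ/ itself does not change.
The change stop → fricative matches the manner of the following /ɸ/, identifying this as manner assimilation.
The other alternating form patterns the same way: /p/ → [ɸ] before /χ/ (stop → fricative, matching a fricative) — only manner changes, and always toward the following segment.

manner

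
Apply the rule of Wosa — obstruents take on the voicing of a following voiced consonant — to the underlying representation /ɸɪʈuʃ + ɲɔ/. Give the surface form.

The rule targets /ʃ/ (voiceless postalveolar fricative), which sits before the trigger /ɲ/ (voiced).
A voiced postalveolar fricative is [ʒ], so the surface segment is [ʒ].

[ɸɪʈuʒɲɔ]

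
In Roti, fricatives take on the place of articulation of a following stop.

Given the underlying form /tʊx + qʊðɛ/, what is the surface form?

/x/ is a voiceless velar fricative. The following trigger /q/ is uvular, so /x/ must become uvular as well.
A voiceless uvular fricative is [χ], so the surface segment is [χ].

[tʊχqʊðɛ]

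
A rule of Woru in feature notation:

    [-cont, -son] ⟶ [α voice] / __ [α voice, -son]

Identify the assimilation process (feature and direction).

The shared variable α links the value of [voice] on the target to the same value on the neighbouring segment, so voicing is the feature that assimilates.
The conditioning segment sits to the right of the focus bar, meaning the trigger follows the segment that changes — regressive assimilation.

regressive voicing assimilation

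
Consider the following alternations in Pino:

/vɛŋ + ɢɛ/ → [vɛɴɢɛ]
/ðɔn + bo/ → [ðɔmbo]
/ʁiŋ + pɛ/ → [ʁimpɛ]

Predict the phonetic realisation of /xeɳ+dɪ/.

[xendɪ]

The data show regressive place assimilation: /ŋ/ → [ɴ] before /ɢ/; /n/ → [m] before /b/; /ŋ/ → [m] before /p/. In each pair only place changes, matching the following consonant, while manner and voice stay constant.
The rule targets /ɳ/ (voiced retroflex nasal), which sits before the trigger /d/ (alveolar).
The voiced alveolar nasal is [n], so /ɳ/ → [n].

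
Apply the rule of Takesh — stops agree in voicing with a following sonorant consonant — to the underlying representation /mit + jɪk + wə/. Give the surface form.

/t/ is a voiceless alveolar stop. The following trigger /j/ is voiced, so /t/ must become voiced as well.
The voiced alveolar stop is [d], so /t/ → [d].
The same rule applies at the second boundary: /k/ → [g] next to /w/.

[midjɪgwə]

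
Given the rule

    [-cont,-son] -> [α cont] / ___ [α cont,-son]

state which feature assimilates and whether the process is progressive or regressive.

The shared variable α links the value of [cont] on the target to that of the neighbouring obstruent. [cont] distinguishes stops from fricatives — a manner-of-articulation feature — so this is manner assimilation.
The conditioning segment sits to the right of the focus bar, meaning the trigger follows the segment that changes — regressive assimilation.

regressive manner assimilation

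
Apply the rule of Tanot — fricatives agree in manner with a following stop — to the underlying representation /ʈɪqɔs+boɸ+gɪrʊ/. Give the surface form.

/s/ is a voiceless alveolar fricative. The following trigger /b/ is a stop, so /s/ must become a stop as well.
Changing only its manner to stop gives [t] — the voiceless alveolar stop.
At the second juncture, /ɸ/ likewise becomes [p] adjacent to /g/.

[ʈɪqɔtbopgɪrʊ]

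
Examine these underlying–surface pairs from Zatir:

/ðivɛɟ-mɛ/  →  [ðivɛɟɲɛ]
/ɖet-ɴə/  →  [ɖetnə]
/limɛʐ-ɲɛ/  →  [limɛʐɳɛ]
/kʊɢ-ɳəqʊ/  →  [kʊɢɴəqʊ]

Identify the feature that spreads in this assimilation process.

place

The segment that alternates is /m/, which surfaces as [ɲ] when adjacent to /ɟ/.
The change bilabial → palatal matches the place of the preceding /ɟ/, identifying this as place assimilation.
The other alternating forms pattern the same way: /ɴ/ → [n] after /t/ (uvular → alveolar, matching alveolar); /ɲ/ → [ɳ] after /ʐ/ (palatal → retroflex, matching retroflex); /ɳ/ → [ɴ] after /ɢ/ (retroflex → uvular, matching uvular) — only place changes, and always toward the preceding segment.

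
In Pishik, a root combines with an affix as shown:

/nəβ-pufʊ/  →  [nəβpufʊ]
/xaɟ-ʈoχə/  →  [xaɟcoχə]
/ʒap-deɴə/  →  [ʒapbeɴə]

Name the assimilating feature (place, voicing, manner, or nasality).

place

The segment that alternates is /ʈ/, which surfaces as [c] when adjacent to /ɟ/.
/ʈ/ is retroflex while /ɟ/ is palatal; the output [c] is palatal, matching the trigger — so the feature that spreads is place.
Checking the remaining alternation: /d/ → [b] after /p/ (alveolar → bilabial, matching bilabial) — only place changes, and always toward the preceding segment.
Nothing changes in [nəβpufʊ]: there the adjacent consonants already agree in place (/p/ and /β/ are both bilabial), so this form is consistent with the same rule.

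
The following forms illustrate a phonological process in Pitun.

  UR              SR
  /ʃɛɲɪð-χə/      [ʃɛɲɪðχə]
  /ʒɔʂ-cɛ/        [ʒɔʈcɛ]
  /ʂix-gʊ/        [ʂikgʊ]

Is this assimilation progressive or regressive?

Comparing underlying and surface forms, /ʂ/ → [ʈ] is the alternation; the neighbouring /c/ is constant.
The change fricative → stop matches the manner of the following /c/, identifying this as manner assimilation.
Checking the remaining alternation: /x/ → [k] before /g/ (fricative → stop, matching a stop) — only manner changes, and always toward the following segment.
No alternation appears in [ʃɛɲɪðχə]: there the adjacent consonants already agree in manner (/ð/ and /χ/ are both fricatives), so this form is consistent with the same rule.
Since the segment that changes precedes the conditioning segment, the assimilation is regressive.

regressive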